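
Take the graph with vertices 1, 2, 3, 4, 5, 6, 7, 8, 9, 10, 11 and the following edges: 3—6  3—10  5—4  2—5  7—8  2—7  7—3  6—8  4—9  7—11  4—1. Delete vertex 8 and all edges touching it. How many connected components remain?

With 8 gone, the remaining components are: {1, 2, 3, 4, 5, 6, 7, 9, 10, 11}.
That is 1 component.

1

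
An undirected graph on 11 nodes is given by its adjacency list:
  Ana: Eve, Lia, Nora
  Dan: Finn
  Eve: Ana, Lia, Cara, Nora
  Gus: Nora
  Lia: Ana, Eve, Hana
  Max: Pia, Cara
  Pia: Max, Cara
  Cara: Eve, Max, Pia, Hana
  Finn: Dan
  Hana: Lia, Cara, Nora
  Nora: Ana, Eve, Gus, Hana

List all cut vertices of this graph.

Removing Cara increases the component count from 2 to 3, so Cara is a cut vertex.
Removing Nora increases the component count from 2 to 3, so Nora is a cut vertex.
By contrast removing Hana leaves 2 components; it is not a cut vertex. No other vertex is a cut vertex either.

Cara, Nora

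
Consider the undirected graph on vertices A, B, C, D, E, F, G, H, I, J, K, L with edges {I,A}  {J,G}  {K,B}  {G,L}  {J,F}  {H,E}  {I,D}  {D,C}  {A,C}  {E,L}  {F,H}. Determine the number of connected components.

Starting from B we can reach B, K. That is one component of size 2.
Starting from A we can reach A, C, D, I. That is one component of size 4.
Starting from E we can reach E, F, G, H, J, L. That is one component of size 6.
Total: 3 components.

3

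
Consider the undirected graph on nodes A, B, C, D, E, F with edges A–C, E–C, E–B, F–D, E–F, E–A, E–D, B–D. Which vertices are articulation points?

Removing E increases the component count from 1 to 2, so E is a cut vertex.
By contrast removing C leaves 1 component; it is not a cut vertex. No other vertex is a cut vertex either.

E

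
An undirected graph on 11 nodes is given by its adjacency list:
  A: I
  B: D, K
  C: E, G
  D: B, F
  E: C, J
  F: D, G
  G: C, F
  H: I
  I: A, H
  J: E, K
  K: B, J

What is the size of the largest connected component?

Starting from A we can reach A, H, I. That is one component of size 3.
Starting from B we can reach B, C, D, E, F, G, J, K. That is one component of size 8.
The largest has 8 vertices.

8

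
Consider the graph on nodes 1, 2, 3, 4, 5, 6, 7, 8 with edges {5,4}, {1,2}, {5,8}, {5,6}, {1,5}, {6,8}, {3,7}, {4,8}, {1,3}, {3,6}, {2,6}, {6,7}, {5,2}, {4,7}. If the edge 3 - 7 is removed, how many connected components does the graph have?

1

3 and 7 are still connected via 3-6-7, so the component count stays at 1.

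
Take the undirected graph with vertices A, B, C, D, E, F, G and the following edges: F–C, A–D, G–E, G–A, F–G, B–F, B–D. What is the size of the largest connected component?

7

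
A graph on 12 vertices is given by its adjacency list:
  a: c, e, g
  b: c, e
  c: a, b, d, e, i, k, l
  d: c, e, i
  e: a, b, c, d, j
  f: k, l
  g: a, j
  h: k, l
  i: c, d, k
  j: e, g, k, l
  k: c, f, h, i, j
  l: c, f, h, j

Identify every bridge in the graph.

none

The edges on the cycle c-d-e-j-k-c are not bridges since each lies on that cycle.
Every edge lies on some cycle, so there are no bridges.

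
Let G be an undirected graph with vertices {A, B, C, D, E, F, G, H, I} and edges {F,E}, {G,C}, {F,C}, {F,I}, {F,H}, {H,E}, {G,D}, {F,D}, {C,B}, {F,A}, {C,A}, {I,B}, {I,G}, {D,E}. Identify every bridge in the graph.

none

The edges on the cycle F-H-E-D-G-I-F are not bridges since each lies on that cycle.
Every edge lies on some cycle, so there are no bridges.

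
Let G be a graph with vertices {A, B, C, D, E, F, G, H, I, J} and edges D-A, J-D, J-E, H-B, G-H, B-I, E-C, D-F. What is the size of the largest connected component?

6

Starting from B we can reach B, G, H, I. That is one component of size 4.
Starting from A we can reach A, C, D, E, F, J. That is one component of size 6.
The largest has 6 vertices.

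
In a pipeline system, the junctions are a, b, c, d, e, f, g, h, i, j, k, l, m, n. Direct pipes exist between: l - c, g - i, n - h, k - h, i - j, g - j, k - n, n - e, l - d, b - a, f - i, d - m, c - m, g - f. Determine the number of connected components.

Starting from a we can reach a, b. That is one component of size 2.
Starting from c we can reach c, d, l, m. That is one component of size 4.
Starting from f we can reach f, g, i, j. That is one component of size 4.
Starting from e we can reach e, h, k, n. That is one component of size 4.
Total: 4 components.

4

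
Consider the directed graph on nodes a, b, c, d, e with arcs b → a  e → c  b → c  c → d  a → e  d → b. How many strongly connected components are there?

1

{a, b, c, d, e} are all mutually reachable — one SCC of size 5.
That gives 1 strongly connected component.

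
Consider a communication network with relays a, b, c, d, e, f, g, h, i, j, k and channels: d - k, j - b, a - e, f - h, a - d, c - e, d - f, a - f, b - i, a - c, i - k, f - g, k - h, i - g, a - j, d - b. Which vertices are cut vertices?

Removing a increases the component count from 1 to 2, so a is a cut vertex.
By contrast removing d leaves 1 component; it is not a cut vertex. No other vertex is a cut vertex either.

a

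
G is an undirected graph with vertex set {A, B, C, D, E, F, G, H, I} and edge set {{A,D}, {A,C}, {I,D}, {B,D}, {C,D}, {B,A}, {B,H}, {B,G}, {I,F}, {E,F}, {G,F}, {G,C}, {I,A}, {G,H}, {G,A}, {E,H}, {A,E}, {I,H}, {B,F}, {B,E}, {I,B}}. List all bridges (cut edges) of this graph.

The edges on the cycle B-G-A-C-D-B are not bridges since each lies on that cycle.
Every edge lies on some cycle, so there are no bridges.

none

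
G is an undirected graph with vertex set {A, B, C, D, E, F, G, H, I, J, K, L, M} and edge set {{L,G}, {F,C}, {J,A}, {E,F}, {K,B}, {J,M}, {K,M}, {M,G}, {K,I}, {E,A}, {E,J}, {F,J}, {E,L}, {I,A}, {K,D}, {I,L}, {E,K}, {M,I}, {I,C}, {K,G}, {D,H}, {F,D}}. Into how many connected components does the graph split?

1

Starting from A we can reach A, B, C, D, E, F, G, H, I, J, K, L, M. That is one component of size 13.
Total: 1 component.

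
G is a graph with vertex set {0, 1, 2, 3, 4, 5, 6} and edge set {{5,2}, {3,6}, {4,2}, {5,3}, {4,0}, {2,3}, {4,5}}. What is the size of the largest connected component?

6

1 is isolated — a component by itself.
Starting from 0 we can reach 0, 2, 3, 4, 5, 6. That is one component of size 6.
The largest has 6 vertices.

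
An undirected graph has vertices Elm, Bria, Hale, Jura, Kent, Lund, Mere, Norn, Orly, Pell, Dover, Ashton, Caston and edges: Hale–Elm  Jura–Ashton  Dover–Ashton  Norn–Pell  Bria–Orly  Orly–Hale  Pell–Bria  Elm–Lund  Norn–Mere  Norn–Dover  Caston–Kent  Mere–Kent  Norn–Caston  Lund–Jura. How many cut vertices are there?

Removing Norn increases the component count from 1 to 2, so Norn is a cut vertex.
By contrast removing Pell leaves 1 component; it is not a cut vertex. No other vertex is a cut vertex either.

1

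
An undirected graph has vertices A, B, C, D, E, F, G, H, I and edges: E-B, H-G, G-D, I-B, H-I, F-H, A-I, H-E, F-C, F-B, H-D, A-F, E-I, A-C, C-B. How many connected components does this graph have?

Starting from A we can reach A, B, C, D, E, F, G, H, I. That is one component of size 9.
Total: 1 component.

1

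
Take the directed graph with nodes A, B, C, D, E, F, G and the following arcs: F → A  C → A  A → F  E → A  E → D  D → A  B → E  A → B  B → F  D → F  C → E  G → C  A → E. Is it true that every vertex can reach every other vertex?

No

There is no directed path from C to G, so the graph is not strongly connected.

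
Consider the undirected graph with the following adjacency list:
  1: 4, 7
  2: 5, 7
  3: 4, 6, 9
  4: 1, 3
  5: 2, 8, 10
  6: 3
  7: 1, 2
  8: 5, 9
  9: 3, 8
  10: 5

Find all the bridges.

10-5, 3-6

The edges on the cycle 3-4-1-7-2-5-8-9-3 are not bridges since each lies on that cycle.
But removing 10-5 disconnects 10 from 5; removing 3-6 disconnects 3 from 6 — these are bridges.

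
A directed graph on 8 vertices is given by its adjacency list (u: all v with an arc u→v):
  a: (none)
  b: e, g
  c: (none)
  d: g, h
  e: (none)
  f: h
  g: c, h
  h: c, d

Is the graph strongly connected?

No

There is no directed path from h to f, so the graph is not strongly connected.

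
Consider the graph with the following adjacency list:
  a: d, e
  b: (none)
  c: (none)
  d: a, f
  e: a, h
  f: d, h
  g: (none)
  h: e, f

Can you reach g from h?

The component containing h is {a, d, e, f, h}, and g is not in it.

No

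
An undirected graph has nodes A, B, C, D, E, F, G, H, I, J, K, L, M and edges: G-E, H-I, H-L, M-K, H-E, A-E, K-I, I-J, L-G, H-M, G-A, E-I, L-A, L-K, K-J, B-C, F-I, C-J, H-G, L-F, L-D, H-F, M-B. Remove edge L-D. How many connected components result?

2

Before removal there is 1 component.
L-D is a bridge — removing it separates L's side from D's side.
After removal: 2 components.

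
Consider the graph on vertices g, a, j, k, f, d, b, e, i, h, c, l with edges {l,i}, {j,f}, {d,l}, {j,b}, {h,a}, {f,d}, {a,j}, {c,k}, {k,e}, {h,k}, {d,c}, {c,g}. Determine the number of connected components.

1

Starting from a we can reach a, b, c, d, e, f, g, h, i, j, k, l. That is one component of size 12.
Total: 1 component.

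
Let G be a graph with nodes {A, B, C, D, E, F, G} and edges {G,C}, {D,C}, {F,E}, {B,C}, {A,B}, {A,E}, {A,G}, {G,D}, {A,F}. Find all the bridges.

none

The edges on the cycle A-F-E-A are not bridges since each lies on that cycle.
Every edge lies on some cycle, so there are no bridges.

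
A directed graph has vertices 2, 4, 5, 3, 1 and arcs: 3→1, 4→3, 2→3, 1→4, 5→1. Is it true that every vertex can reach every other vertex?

No

There is no directed path from 5 to 2, so the graph is not strongly connected.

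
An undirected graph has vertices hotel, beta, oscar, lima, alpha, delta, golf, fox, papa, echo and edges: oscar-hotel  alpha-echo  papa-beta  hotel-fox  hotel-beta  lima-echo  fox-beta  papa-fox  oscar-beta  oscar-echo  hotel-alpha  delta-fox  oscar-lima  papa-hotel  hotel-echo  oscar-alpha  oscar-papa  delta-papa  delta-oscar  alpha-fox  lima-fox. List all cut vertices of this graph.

none

Removing oscar, for instance, still leaves 2 components. No single vertex removal increases the component count — the graph has no articulation points.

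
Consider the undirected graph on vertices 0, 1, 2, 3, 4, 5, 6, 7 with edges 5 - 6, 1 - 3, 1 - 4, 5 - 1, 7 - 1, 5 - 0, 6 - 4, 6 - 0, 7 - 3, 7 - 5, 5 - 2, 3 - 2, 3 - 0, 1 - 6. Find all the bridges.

none

The edges on the cycle 7-5-6-4-1-7 are not bridges since each lies on that cycle.
Every edge lies on some cycle, so there are no bridges.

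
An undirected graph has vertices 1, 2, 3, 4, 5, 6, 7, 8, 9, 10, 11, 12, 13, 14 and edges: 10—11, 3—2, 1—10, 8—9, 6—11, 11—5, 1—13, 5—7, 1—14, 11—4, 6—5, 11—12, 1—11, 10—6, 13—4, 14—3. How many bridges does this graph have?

The edges on the cycle 1-10-6-5-11-1 are not bridges since each lies on that cycle.
But removing 1—14 disconnects 1 from 14; removing 5—7 disconnects 5 from 7; removing 11—12 disconnects 11 from 12; removing 3—2 disconnects 3 from 2 — these are bridges.
In total 6 edges are bridges.

6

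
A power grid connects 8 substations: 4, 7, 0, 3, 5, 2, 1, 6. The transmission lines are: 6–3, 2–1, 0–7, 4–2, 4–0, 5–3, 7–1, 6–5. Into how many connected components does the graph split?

Starting from 3 we can reach 3, 5, 6. That is one component of size 3.
Starting from 0 we can reach 0, 1, 2, 4, 7. That is one component of size 5.
Total: 2 components.

2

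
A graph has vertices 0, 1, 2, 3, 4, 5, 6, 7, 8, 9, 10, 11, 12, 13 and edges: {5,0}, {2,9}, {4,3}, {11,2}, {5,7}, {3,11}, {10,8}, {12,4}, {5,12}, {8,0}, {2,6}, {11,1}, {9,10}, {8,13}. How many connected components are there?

1

Starting from 0 we can reach 0, 1, 2, 3, 4, 5, 6, 7, 8, 9, 10, 11, 12, 13. That is one component of size 14.
Total: 1 component.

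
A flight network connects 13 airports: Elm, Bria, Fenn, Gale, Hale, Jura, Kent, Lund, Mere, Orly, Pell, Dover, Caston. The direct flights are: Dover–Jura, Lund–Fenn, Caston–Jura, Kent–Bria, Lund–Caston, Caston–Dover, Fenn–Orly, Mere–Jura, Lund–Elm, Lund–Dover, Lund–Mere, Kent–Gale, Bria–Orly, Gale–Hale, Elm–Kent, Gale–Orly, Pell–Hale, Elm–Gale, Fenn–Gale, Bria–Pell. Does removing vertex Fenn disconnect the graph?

Deleting Fenn leaves 1 component (was 1) (its neighbors Gale, Lund, Orly remain connected to each other), so Fenn is not a cut vertex.

No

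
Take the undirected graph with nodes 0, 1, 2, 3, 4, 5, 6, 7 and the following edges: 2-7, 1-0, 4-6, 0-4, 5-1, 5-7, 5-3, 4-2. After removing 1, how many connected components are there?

1

With 1 gone, the remaining components are: {0, 2, 3, 4, 5, 6, 7}.
That is 1 component.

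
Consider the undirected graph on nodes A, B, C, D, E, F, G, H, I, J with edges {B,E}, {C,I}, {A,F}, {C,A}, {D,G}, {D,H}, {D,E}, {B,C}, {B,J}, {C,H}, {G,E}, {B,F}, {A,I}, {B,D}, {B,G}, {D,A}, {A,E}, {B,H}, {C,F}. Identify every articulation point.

B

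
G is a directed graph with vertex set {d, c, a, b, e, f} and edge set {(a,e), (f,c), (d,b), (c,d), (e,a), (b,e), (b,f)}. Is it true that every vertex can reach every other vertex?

There is no directed path from a to f, so the graph is not strongly connected.

No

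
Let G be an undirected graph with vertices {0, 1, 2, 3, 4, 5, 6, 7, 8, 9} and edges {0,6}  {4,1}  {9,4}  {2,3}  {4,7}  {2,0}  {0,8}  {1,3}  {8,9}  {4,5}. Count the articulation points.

2

Removing 0 increases the component count from 1 to 2, so 0 is a cut vertex.
Removing 4 increases the component count from 1 to 3, so 4 is a cut vertex.
By contrast removing 6 leaves 1 component; it is not a cut vertex. No other vertex is a cut vertex either.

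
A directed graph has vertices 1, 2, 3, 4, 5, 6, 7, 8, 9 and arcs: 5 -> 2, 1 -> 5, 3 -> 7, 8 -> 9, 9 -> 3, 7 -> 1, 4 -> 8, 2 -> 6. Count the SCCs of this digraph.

9

{9} is an SCC by itself.
{6} is an SCC by itself.
{8} is an SCC by itself.
{5} is an SCC by itself.
{3} is an SCC by itself.
(and 4 more singleton SCCs)
That gives 9 strongly connected components.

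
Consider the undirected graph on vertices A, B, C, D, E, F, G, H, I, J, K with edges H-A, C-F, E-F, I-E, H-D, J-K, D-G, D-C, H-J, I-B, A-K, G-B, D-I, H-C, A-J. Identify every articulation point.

Removing H increases the component count from 1 to 2, so H is a cut vertex.
By contrast removing J leaves 1 component; it is not a cut vertex. No other vertex is a cut vertex either.

H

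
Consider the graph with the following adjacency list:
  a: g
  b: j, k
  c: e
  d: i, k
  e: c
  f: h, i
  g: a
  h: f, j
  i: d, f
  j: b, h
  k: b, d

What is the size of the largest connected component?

Starting from a we can reach a, g. That is one component of size 2.
Starting from c we can reach c, e. That is one component of size 2.
Starting from b we can reach b, d, f, h, i, j, k. That is one component of size 7.
The largest has 7 vertices.

7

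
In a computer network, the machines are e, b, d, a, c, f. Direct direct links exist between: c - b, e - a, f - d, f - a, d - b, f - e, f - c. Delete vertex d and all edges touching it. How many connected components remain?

With d gone, the remaining components are: {a, b, c, e, f}.
That is 1 component.

1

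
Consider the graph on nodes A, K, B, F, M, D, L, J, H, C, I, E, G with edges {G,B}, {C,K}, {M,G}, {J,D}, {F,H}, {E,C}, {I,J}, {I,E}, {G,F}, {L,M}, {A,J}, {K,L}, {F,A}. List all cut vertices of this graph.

Removing F increases the component count from 1 to 2, so F is a cut vertex.
Removing G increases the component count from 1 to 2, so G is a cut vertex.
Removing J increases the component count from 1 to 2, so J is a cut vertex.
By contrast removing H leaves 1 component; it is not a cut vertex. No other vertex is a cut vertex either.

F, G, J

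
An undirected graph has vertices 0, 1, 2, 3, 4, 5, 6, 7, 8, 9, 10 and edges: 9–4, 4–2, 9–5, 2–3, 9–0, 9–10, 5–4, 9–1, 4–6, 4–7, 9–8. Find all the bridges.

0-9, 1-9, 10-9, 2-3, 2-4, 4-6, 4-7, 8-9

The edges on the cycle 9-5-4-9 are not bridges since each lies on that cycle.
But removing 2–3 disconnects 2 from 3; removing 4–6 disconnects 4 from 6; removing 9–8 disconnects 9 from 8; removing 9–0 disconnects 9 from 0 — these are bridges.
In total 8 edges are bridges.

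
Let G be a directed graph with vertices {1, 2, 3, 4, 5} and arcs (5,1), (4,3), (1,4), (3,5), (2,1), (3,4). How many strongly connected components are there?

2

{1, 3, 4, 5} are all mutually reachable — one SCC of size 4.
{2} is an SCC by itself.
That gives 2 strongly connected components.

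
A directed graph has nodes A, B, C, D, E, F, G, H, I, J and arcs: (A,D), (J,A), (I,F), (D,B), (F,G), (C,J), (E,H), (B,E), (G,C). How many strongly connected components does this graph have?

{H} is an SCC by itself.
{F} is an SCC by itself.
{B} is an SCC by itself.
{G} is an SCC by itself.
{A} is an SCC by itself.
(and 5 more singleton SCCs)
That gives 10 strongly connected components.

10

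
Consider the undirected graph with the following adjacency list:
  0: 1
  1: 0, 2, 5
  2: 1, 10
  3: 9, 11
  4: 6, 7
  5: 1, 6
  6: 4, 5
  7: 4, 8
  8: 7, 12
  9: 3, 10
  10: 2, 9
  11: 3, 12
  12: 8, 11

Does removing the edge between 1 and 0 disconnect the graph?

Yes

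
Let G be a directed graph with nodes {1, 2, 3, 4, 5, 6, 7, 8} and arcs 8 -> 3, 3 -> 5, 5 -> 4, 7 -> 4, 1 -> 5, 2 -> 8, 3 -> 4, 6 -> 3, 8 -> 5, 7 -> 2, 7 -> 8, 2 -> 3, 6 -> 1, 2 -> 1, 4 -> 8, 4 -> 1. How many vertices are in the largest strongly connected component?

5

{1, 3, 4, 5, 8} are all mutually reachable — one SCC of size 5.
{2} is an SCC by itself.
{6} is an SCC by itself.
{7} is an SCC by itself.
The largest has 5 vertices.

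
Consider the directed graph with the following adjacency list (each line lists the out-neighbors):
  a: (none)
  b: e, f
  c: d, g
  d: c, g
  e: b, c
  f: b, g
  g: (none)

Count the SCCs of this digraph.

4

{b, e, f} are all mutually reachable — one SCC of size 3.
{c, d} are all mutually reachable — one SCC of size 2.
{a} is an SCC by itself.
{g} is an SCC by itself.
That gives 4 strongly connected components.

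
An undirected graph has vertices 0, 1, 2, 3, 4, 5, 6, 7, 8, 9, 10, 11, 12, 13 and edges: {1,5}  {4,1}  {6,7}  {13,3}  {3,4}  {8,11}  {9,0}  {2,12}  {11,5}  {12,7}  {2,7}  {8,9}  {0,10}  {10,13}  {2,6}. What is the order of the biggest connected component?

Starting from 2 we can reach 2, 6, 7, 12. That is one component of size 4.
Starting from 0 we can reach 0, 1, 3, 4, 5, 8, 9, 10, 11, 13. That is one component of size 10.
The largest has 10 vertices.

10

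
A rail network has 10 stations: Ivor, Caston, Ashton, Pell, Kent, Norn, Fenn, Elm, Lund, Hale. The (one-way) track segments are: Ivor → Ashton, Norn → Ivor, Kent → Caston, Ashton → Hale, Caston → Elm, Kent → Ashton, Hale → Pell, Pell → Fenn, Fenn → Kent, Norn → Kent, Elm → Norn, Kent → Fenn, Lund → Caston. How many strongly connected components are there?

{Elm, Fenn, Hale, Ivor, Kent, Norn, Pell, Ashton, Caston} are all mutually reachable — one SCC of size 9.
{Lund} is an SCC by itself.
That gives 2 strongly connected components.

2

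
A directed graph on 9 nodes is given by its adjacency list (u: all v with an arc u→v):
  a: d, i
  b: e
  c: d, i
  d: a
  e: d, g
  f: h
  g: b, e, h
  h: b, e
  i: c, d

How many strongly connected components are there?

{b, e, g, h} are all mutually reachable — one SCC of size 4.
{a, c, d, i} are all mutually reachable — one SCC of size 4.
{f} is an SCC by itself.
That gives 3 strongly connected components.

3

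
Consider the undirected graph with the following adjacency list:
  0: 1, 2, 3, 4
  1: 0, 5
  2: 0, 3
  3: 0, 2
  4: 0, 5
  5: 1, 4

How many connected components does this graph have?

1

Starting from 0 we can reach 0, 1, 2, 3, 4, 5. That is one component of size 6.
Total: 1 component.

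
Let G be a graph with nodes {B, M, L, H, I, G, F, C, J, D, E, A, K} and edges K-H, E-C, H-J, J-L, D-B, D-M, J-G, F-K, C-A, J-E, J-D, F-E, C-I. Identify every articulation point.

Removing C increases the component count from 1 to 3, so C is a cut vertex.
Removing D increases the component count from 1 to 3, so D is a cut vertex.
Removing E increases the component count from 1 to 2, so E is a cut vertex.
Likewise J is a cut vertex.
By contrast removing K leaves 1 component; it is not a cut vertex. No other vertex is a cut vertex either.

C, D, E, J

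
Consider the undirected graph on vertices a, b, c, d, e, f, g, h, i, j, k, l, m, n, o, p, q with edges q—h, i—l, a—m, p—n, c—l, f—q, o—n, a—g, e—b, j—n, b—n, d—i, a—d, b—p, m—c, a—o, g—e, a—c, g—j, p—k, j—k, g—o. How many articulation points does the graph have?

2

Removing a increases the component count from 2 to 3, so a is a cut vertex.
Removing q increases the component count from 2 to 3, so q is a cut vertex.
By contrast removing d leaves 2 components; it is not a cut vertex. No other vertex is a cut vertex either.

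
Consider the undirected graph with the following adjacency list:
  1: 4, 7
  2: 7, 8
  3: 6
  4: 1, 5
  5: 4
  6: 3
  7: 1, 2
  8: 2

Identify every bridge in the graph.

removing 1-4 disconnects 1 from 4; removing 5-4 disconnects 5 from 4; removing 6-3 disconnects 6 from 3; removing 2-8 disconnects 2 from 8 — these are bridges.
In total 6 edges are bridges.

1-4, 1-7, 2-7, 2-8, 3-6, 4-5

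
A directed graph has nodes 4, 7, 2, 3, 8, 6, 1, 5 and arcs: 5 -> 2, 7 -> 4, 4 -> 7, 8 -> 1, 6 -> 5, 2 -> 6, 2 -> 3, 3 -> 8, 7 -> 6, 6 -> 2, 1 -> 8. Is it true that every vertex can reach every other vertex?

There is no directed path from 5 to 4, so the graph is not strongly connected.

No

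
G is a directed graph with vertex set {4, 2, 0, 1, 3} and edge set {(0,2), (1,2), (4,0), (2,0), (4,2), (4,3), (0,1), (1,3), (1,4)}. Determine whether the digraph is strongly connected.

There is no directed path from 3 to 2, so the graph is not strongly connected.

No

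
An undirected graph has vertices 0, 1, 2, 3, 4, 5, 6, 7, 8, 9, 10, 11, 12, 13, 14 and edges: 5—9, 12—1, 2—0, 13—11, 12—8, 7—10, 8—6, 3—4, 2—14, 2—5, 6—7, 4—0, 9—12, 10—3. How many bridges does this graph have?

3

The edges on the cycle 2-5-9-12-8-6-7-10-3-4-0-2 are not bridges since each lies on that cycle.
But removing 13—11 disconnects 13 from 11; removing 1—12 disconnects 1 from 12; removing 2—14 disconnects 2 from 14 — these are bridges.
That makes 3 bridges.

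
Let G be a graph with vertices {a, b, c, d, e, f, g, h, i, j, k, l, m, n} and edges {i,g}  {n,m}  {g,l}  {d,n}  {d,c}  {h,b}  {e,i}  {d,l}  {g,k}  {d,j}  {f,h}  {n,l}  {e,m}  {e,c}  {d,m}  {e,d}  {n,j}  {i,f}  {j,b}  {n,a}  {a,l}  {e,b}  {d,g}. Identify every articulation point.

g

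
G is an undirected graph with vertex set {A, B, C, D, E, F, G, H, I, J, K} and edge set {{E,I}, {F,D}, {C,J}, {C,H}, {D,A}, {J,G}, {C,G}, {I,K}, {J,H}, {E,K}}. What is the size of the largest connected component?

B is isolated — a component by itself.
Starting from E we can reach E, I, K. That is one component of size 3.
Starting from A we can reach A, D, F. That is one component of size 3.
Starting from C we can reach C, G, H, J. That is one component of size 4.
The largest has 4 vertices.

4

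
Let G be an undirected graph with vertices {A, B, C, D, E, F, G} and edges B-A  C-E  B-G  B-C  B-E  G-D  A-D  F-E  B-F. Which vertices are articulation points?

Removing B increases the component count from 1 to 2, so B is a cut vertex.
By contrast removing A leaves 1 component; it is not a cut vertex. No other vertex is a cut vertex either.

B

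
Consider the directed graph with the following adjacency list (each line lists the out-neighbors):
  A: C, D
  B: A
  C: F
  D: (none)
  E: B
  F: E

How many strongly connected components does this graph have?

{A, B, C, E, F} are all mutually reachable — one SCC of size 5.
{D} is an SCC by itself.
That gives 2 strongly connected components.

2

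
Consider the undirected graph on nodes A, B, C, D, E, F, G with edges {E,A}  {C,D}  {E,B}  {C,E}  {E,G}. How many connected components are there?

2

F is isolated — a component by itself.
Starting from A we can reach A, B, C, D, E, G. That is one component of size 6.
Total: 2 components.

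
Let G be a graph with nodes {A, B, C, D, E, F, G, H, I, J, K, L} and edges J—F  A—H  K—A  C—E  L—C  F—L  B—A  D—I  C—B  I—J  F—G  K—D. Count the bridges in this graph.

The edges on the cycle K-D-I-J-F-L-C-B-A-K are not bridges since each lies on that cycle.
But removing G—F disconnects G from F; removing E—C disconnects E from C; removing A—H disconnects A from H — these are bridges.
That makes 3 bridges.

3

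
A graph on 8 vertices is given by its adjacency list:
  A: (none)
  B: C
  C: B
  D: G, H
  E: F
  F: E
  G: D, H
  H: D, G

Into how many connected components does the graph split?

4

A is isolated — a component by itself.
Starting from E we can reach E, F. That is one component of size 2.
Starting from B we can reach B, C. That is one component of size 2.
Starting from D we can reach D, G, H. That is one component of size 3.
Total: 4 components.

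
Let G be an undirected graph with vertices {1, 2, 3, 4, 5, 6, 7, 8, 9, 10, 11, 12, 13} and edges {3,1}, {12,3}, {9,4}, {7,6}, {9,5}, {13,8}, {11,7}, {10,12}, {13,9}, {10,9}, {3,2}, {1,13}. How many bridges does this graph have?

6

The edges on the cycle 10-12-3-1-13-9-10 are not bridges since each lies on that cycle.
But removing 7–6 disconnects 7 from 6; removing 9–5 disconnects 9 from 5; removing 4–9 disconnects 4 from 9; removing 11–7 disconnects 11 from 7 — these are bridges.
In total 6 edges are bridges.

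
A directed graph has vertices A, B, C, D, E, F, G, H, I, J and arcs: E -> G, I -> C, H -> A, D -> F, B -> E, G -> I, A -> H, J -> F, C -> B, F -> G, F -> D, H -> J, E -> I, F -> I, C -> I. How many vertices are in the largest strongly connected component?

{B, C, E, G, I} are all mutually reachable — one SCC of size 5.
{A, H} are all mutually reachable — one SCC of size 2.
{D, F} are all mutually reachable — one SCC of size 2.
{J} is an SCC by itself.
The largest has 5 vertices.

5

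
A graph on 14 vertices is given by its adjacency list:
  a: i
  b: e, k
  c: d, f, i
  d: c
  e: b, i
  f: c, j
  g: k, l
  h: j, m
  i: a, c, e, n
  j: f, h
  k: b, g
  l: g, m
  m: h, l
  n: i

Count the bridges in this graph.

3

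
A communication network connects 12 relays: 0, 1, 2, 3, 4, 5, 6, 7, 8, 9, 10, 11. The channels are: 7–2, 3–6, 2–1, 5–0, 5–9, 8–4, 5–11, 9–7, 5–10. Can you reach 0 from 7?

From 7 we can reach 0, 1, 2, 5, 7, 9, 10, 11, which includes 0.

Yes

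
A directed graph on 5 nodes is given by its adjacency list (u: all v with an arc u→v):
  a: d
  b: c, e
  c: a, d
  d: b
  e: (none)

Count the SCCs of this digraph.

2

{a, b, c, d} are all mutually reachable — one SCC of size 4.
{e} is an SCC by itself.
That gives 2 strongly connected components.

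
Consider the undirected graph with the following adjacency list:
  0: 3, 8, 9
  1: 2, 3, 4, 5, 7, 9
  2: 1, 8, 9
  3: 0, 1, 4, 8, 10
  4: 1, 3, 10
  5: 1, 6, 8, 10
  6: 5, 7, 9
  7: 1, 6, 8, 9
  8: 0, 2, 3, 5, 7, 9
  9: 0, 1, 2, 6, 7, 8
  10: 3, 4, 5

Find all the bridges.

none

The edges on the cycle 8-7-6-5-8 are not bridges since each lies on that cycle.
Every edge lies on some cycle, so there are no bridges.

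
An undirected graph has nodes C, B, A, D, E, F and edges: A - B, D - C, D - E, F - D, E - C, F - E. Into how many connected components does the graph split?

Starting from A we can reach A, B. That is one component of size 2.
Starting from C we can reach C, D, E, F. That is one component of size 4.
Total: 2 components.

2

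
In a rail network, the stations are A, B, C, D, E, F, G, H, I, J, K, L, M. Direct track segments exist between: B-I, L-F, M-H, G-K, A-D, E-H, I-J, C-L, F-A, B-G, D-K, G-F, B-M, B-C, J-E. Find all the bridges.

The edges on the cycle B-I-J-E-H-M-B are not bridges since each lies on that cycle.
Every edge lies on some cycle, so there are no bridges.

none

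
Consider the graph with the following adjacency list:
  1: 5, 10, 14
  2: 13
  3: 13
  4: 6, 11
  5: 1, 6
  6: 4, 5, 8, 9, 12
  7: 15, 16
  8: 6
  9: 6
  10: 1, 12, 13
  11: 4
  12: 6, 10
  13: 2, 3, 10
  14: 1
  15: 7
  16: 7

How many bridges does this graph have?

10

The edges on the cycle 12-6-5-1-10-12 are not bridges since each lies on that cycle.
But removing 10-13 disconnects 10 from 13; removing 4-11 disconnects 4 from 11; removing 16-7 disconnects 16 from 7; removing 6-8 disconnects 6 from 8 — these are bridges.
In total 10 edges are bridges.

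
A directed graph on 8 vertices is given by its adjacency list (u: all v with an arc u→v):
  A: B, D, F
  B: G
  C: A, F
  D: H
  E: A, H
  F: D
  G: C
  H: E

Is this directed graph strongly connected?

Yes

From D we can reach every vertex (A, B, C, D, E, F, G, H), and every vertex can reach D (A, B, C, D, E, F, G, H). So the whole graph is one strongly connected component.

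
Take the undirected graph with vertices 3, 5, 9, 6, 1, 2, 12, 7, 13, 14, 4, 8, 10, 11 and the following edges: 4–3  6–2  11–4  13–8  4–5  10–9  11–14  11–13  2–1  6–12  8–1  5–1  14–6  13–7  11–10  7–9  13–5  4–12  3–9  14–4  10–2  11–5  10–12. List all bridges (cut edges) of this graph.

none

The edges on the cycle 11-14-4-3-9-7-13-11 are not bridges since each lies on that cycle.
Every edge lies on some cycle, so there are no bridges.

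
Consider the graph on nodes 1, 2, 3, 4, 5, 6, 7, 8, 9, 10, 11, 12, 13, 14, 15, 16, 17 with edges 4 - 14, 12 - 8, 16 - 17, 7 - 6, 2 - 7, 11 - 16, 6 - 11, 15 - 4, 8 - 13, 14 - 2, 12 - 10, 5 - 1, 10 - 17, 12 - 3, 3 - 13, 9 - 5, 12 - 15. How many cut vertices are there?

2

Removing 5 increases the component count from 2 to 3, so 5 is a cut vertex.
Removing 12 increases the component count from 2 to 3, so 12 is a cut vertex.
By contrast removing 17 leaves 2 components; it is not a cut vertex. No other vertex is a cut vertex either.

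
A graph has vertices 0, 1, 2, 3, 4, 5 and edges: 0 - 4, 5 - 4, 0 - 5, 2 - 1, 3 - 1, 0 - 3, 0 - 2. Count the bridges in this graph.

0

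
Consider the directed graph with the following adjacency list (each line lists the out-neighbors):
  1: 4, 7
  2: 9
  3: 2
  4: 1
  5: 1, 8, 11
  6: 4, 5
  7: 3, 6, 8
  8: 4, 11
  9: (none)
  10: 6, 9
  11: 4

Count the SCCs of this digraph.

{1, 4, 5, 6, 7, 8, 11} are all mutually reachable — one SCC of size 7.
{9} is an SCC by itself.
{2} is an SCC by itself.
{10} is an SCC by itself.
{3} is an SCC by itself.
That gives 5 strongly connected components.

5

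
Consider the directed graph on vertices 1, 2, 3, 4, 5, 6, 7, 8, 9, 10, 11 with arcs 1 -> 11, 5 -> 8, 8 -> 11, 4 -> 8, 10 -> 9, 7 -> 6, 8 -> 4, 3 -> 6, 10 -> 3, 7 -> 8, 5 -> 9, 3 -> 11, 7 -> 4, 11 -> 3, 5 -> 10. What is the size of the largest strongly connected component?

2

{4, 8} are all mutually reachable — one SCC of size 2.
{3, 11} are all mutually reachable — one SCC of size 2.
{9} is an SCC by itself.
{6} is an SCC by itself.
{5} is an SCC by itself.
(and 4 more singleton SCCs)
The largest has 2 vertices.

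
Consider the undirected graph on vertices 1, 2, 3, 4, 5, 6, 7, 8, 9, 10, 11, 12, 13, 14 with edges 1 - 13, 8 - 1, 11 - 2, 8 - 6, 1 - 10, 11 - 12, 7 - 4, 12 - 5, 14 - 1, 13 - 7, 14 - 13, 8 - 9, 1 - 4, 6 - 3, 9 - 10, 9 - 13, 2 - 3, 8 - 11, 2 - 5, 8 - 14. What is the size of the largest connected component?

Starting from 1 we can reach 1, 2, 3, 4, 5, 6, 7, 8, 9, 10, 11, 12, 13, 14. That is one component of size 14.
The largest has 14 vertices.

14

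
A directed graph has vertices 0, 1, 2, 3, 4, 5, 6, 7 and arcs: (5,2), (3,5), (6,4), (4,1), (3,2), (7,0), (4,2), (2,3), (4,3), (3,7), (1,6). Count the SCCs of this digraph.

{1, 4, 6} are all mutually reachable — one SCC of size 3.
{2, 3, 5} are all mutually reachable — one SCC of size 3.
{7} is an SCC by itself.
{0} is an SCC by itself.
That gives 4 strongly connected components.

4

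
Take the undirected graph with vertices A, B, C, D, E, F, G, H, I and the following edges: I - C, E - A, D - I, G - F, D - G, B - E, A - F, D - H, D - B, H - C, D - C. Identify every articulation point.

Removing D increases the component count from 1 to 2, so D is a cut vertex.
By contrast removing G leaves 1 component; it is not a cut vertex. No other vertex is a cut vertex either.

D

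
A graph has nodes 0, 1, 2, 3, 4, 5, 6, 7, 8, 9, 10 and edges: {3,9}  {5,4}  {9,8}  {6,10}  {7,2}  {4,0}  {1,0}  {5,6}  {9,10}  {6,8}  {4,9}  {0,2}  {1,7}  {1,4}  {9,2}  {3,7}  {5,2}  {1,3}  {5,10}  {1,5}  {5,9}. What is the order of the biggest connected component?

11

Starting from 0 we can reach 0, 1, 2, 3, 4, 5, 6, 7, 8, 9, 10. That is one component of size 11.
The largest has 11 vertices.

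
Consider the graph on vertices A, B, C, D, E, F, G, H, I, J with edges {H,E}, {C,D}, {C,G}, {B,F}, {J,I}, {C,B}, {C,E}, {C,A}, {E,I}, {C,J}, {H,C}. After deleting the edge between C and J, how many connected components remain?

C and J are still connected via C-E-I-J, so the component count stays at 1.

1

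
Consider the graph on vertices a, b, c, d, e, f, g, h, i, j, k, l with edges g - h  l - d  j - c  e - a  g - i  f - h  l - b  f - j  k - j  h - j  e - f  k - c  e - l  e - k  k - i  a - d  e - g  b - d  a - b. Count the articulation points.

Removing e increases the component count from 1 to 2, so e is a cut vertex.
By contrast removing c leaves 1 component; it is not a cut vertex. No other vertex is a cut vertex either.

1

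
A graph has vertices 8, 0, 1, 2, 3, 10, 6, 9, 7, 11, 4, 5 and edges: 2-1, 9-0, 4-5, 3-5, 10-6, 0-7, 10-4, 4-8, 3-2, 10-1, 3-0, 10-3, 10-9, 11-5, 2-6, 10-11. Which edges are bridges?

The edges on the cycle 10-3-0-9-10 are not bridges since each lies on that cycle.
But removing 0-7 disconnects 0 from 7; removing 8-4 disconnects 8 from 4 — these are bridges.

0-7, 4-8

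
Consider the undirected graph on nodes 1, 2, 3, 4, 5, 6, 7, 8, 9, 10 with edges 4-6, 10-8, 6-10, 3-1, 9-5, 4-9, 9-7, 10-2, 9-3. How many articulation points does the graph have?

Removing 3 increases the component count from 1 to 2, so 3 is a cut vertex.
Removing 4 increases the component count from 1 to 2, so 4 is a cut vertex.
Removing 6 increases the component count from 1 to 2, so 6 is a cut vertex.
Likewise 9, 10 are cut vertices.
By contrast removing 8 leaves 1 component; it is not a cut vertex. No other vertex is a cut vertex either.

5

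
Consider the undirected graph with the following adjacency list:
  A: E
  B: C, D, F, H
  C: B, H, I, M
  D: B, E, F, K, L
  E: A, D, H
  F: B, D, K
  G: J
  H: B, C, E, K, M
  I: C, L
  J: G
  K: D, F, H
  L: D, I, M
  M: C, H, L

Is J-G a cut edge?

Yes

Removing J-G leaves no path between J and G: the component count goes from 2 to 3. So it is a bridge.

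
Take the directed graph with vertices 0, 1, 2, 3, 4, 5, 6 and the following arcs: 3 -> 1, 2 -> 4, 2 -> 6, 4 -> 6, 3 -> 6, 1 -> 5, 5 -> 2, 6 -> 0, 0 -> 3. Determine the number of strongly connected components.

{0, 1, 2, 3, 4, 5, 6} are all mutually reachable — one SCC of size 7.
That gives 1 strongly connected component.

1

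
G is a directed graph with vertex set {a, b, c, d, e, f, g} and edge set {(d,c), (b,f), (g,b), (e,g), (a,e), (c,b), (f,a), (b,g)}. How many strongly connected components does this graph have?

3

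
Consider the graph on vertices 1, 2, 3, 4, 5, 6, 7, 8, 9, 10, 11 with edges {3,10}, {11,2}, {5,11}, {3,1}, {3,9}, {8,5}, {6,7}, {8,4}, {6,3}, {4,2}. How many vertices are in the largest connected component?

6

Starting from 2 we can reach 2, 4, 5, 8, 11. That is one component of size 5.
Starting from 1 we can reach 1, 3, 6, 7, 9, 10. That is one component of size 6.
The largest has 6 vertices.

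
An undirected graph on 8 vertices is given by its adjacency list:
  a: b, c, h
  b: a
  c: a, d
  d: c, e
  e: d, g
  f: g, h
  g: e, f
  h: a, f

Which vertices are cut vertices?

Removing a increases the component count from 1 to 2, so a is a cut vertex.
By contrast removing c leaves 1 component; it is not a cut vertex. No other vertex is a cut vertex either.

a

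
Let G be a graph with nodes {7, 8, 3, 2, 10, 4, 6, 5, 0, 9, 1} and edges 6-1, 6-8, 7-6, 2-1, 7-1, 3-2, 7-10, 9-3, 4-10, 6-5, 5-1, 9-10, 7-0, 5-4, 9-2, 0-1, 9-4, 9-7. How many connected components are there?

Starting from 0 we can reach 0, 1, 2, 3, 4, 5, 6, 7, 8, 9, 10. That is one component of size 11.
Total: 1 component.

1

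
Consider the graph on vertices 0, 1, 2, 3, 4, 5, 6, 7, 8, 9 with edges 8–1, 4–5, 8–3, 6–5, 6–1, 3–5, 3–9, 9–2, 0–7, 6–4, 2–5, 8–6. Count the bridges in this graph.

1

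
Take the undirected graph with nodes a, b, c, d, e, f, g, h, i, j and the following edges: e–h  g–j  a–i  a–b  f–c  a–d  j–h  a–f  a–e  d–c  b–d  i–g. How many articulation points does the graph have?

Removing a increases the component count from 1 to 2, so a is a cut vertex.
By contrast removing f leaves 1 component; it is not a cut vertex. No other vertex is a cut vertex either.

1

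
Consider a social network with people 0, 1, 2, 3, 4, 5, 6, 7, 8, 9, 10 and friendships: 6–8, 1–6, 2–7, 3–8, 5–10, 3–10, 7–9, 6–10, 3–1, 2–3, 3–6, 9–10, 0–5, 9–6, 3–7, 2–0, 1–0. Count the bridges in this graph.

The edges on the cycle 3-7-9-10-3 are not bridges since each lies on that cycle.
Every edge lies on some cycle, so there are no bridges.

0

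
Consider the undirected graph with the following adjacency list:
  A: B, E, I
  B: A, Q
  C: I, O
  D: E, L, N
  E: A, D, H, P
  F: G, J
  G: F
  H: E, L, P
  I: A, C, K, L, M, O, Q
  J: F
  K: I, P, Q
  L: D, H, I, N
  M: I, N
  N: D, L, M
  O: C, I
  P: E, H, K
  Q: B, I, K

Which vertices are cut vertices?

F, I

Removing F increases the component count from 2 to 3, so F is a cut vertex.
Removing I increases the component count from 2 to 3, so I is a cut vertex.
By contrast removing G leaves 2 components; it is not a cut vertex. No other vertex is a cut vertex either.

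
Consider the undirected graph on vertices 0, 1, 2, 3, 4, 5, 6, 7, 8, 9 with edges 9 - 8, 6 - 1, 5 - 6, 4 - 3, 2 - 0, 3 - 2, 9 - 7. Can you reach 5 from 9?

The component containing 9 is {7, 8, 9}, and 5 is not in it.

No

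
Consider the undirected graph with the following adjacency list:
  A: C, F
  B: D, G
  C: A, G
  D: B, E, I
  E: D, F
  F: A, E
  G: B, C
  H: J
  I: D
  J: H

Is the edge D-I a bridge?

Removing D-I leaves no path between D and I: the component count goes from 2 to 3. So it is a bridge.

Yes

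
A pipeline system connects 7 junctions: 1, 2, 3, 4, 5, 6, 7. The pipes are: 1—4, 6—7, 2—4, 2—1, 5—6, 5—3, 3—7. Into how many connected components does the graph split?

2

Starting from 1 we can reach 1, 2, 4. That is one component of size 3.
Starting from 3 we can reach 3, 5, 6, 7. That is one component of size 4.
Total: 2 components.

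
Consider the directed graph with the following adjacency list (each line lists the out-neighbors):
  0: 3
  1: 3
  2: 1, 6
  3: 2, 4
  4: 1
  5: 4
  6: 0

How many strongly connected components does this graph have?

2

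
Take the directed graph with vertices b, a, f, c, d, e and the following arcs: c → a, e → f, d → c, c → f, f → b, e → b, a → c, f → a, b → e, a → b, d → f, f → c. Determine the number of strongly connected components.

2

{a, b, c, e, f} are all mutually reachable — one SCC of size 5.
{d} is an SCC by itself.
That gives 2 strongly connected components.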